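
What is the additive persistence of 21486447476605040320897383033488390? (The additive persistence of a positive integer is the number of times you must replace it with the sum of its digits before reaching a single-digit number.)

21486447476605040320897383033488390 → 149 → 14 → 5 (3 steps)

3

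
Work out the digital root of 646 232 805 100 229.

6+4+6+2+3+2+8+0+5+1+0+0+2+2+9 = 50
5+0 = 5

5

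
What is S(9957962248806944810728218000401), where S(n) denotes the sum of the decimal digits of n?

9+9+5+7+9+6+2+2+4+8+8+0+6+9+4+4+8+1+0+7+2+8+2+1+8+0+0+0+4+0+1 = 134

134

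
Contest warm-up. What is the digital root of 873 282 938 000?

8+7+3+2+8+2+9+3+8+0+0+0 = 50
5+0 = 5

5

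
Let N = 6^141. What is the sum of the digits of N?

549

6^141 = 52399398790572620757964850071485835892981764632281000292535663884918080594519908885032829799212931436779667456
Sum of its 110 digits: 549.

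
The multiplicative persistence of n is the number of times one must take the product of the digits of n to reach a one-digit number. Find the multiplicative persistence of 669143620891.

669143620891 → 0 (1 step)

1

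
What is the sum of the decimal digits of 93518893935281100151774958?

9+3+5+1+8+8+9+3+9+3+5+2+8+1+1+0+0+1+5+1+7+7+4+9+5+8 = 122

122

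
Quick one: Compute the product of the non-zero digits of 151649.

1080

1×5×1×6×4×9 = 1080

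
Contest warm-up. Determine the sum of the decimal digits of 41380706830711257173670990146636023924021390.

166

4+1+3+8+0+7+0+6+8+3+0+7+1+1+2+5+7+1+7+3+6+7+0+9+9+0+1+4+6+6+3+6+0+2+3+9+2+4+0+2+1+3+9+0 = 166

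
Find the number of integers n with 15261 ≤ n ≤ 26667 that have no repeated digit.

The integers in [15261, 26667] that have no repeated digit: 15263, 15264, 15267, 15268, 15269, 15270, …, 26597, 26598.
3509 qualify.

3509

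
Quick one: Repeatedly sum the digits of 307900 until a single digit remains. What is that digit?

3+0+7+9+0+0 = 19
1+9 = 10
1+0 = 1

1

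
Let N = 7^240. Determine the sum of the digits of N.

7^240 = 66608492302838911021713765791814421069079103012931658889164468964901207541173687670269511691107472378038502210283706856995686326012802152312116599627177597482714257624217684587282234064499666923475344001
Sum of its 203 digits: 883.

883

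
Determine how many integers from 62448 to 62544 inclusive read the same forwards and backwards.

The integers in [62448, 62544] that read the same forwards and backwards: 62526.
1 qualifies.

1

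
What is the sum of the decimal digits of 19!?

19! = 121645100408832000
Sum of its 18 digits: 45.

45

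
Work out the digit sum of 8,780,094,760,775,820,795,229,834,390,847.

158

8+7+8+0+0+9+4+7+6+0+7+7+5+8+2+0+7+9+5+2+2+9+8+3+4+3+9+0+8+4+7 = 158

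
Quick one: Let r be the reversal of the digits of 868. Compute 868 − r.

0

Reverse of 868 is 868.
868 − 868 = 0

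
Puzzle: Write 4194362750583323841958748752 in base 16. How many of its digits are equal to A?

4194362750583323841958748752 in base 16 is D8D7EDC5198AB1A6C2FA250.
The digit A appears 3 times.

3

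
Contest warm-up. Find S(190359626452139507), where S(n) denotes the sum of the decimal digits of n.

77

1+9+0+3+5+9+6+2+6+4+5+2+1+3+9+5+0+7 = 77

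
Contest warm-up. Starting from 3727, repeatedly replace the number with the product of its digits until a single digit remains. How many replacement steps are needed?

4

3727 → 294 → 72 → 14 → 4 (4 steps)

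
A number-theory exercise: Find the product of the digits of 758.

280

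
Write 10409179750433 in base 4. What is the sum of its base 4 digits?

29

10409179750433 in base 4 is 2113132103131202000201.
Digit sum: 2+1+1+3+1+3+2+1+0+3+1+3+1+2+0+2+0+0+0+2+0+1 = 29.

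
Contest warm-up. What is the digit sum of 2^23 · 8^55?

265

2^23 · 8^55 = 392318858461667547739736838950479151006397215279002157056
Sum of its 57 digits: 265.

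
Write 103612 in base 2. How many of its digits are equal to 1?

103612 in base 2 is 11001010010111100.
The digit 1 appears 9 times.

9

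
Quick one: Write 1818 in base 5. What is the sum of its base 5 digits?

1818 in base 5 is 24233.
Digit sum: 2+4+2+3+3 = 14.

14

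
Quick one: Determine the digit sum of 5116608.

5+1+1+6+6+0+8 = 27

27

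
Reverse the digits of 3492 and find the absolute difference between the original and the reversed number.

549

Reverse of 3492 is 2943.
|3492 − 2943| = 549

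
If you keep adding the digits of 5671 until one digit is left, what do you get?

1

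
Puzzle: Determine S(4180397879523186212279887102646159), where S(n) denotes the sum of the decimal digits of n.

161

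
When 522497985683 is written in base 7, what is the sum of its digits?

522497985683 in base 7 is 52514662412342.
Digit sum: 5+2+5+1+4+6+6+2+4+1+2+3+4+2 = 47.

47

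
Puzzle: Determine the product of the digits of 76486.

7×6×4×8×6 = 8064

8064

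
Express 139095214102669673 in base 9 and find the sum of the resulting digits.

65

139095214102669673 in base 9 is 830516247254210762.
Digit sum: 8+3+0+5+1+6+2+4+7+2+5+4+2+1+0+7+6+2 = 65.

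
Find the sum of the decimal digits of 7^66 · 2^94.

322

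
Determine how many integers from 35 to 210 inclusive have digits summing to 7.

12

The integers in [35, 210] that have digits summing to 7: 43, 52, 61, 70, 106, 115, …, 160, 205.
12 qualify.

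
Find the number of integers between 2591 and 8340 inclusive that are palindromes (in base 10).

58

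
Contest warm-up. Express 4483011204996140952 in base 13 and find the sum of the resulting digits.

108

4483011204996140952 in base 13 is 697769608B07A3775.
Digit sum: 6+9+7+7+6+9+6+0+8+11+0+7+10+3+7+7+5 = 108.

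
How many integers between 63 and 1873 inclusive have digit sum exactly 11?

The integers in [63, 1873] that have digit sum exactly 11: 65, 74, 83, 92, 119, 128, …, 1811, 1820.
126 qualify.

126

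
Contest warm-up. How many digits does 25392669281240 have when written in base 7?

25392669281240 in base 7 is 5230363005425132, which has 16 digits.

16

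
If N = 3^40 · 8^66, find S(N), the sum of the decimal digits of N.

351

3^40 · 8^66 = 4884153788883005094828588571250196135922791822001770198652719925229170452332544
Sum of its 79 digits: 351.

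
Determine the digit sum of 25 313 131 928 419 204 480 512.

78

2+5+3+1+3+1+3+1+9+2+8+4+1+9+2+0+4+4+8+0+5+1+2 = 78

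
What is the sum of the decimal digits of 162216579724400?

56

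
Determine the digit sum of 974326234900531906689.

96

9+7+4+3+2+6+2+3+4+9+0+0+5+3+1+9+0+6+6+8+9 = 96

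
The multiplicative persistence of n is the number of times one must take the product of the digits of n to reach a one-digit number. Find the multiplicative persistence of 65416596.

65416596 → 194400 → 0 (2 steps)

2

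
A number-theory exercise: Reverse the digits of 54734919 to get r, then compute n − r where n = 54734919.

-37208826

Reverse of 54734919 is 91943745.
54734919 − 91943745 = -37208826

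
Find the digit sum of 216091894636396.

73

2+1+6+0+9+1+8+9+4+6+3+6+3+9+6 = 73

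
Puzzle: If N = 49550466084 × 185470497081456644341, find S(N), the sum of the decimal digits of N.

49550466084 × 185470497081456644341 = 9190149575217338440735171030644
Sum of its 31 digits: 123.

123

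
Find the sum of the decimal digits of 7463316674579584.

85

7+4+6+3+3+1+6+6+7+4+5+7+9+5+8+4 = 85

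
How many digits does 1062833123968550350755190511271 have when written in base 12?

28

1062833123968550350755190511271 in base 12 is 78A16006717951598490A2776573, which has 28 digits.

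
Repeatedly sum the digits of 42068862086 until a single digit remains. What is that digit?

5

4+2+0+6+8+8+6+2+0+8+6 = 50
5+0 = 5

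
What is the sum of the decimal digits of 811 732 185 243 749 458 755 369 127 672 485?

159

8+1+1+7+3+2+1+8+5+2+4+3+7+4+9+4+5+8+7+5+5+3+6+9+1+2+7+6+7+2+4+8+5 = 159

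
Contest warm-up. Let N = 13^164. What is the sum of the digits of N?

13^164 = 486082267741725686461465072367119801511462184354442617737871858732262474061213473291414191485583808473845624851371982707918018983381062939958751597905920603096765580665918344056082961
Sum of its 183 digits: 835.

835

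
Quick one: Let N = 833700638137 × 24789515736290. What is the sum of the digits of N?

110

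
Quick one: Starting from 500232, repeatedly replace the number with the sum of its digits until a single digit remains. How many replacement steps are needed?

500232 → 12 → 3 (2 steps)

2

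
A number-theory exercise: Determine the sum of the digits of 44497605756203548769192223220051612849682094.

189

4+4+4+9+7+6+0+5+7+5+6+2+0+3+5+4+8+7+6+9+1+9+2+2+2+3+2+2+0+0+5+1+6+1+2+8+4+9+6+8+2+0+9+4 = 189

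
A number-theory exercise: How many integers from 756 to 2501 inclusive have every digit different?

900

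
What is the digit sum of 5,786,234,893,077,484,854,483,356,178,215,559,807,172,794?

5+7+8+6+2+3+4+8+9+3+0+7+7+4+8+4+8+5+4+4+8+3+3+5+6+1+7+8+2+1+5+5+5+9+8+0+7+1+7+2+7+9+4 = 219

219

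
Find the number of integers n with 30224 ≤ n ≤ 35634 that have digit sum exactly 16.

The integers in [30224, 35634] that have digit sum exactly 16: 30229, 30238, 30247, 30256, 30265, 30274, …, 35611, 35620.
364 qualify.

364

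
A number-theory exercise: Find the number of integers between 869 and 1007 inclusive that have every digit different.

89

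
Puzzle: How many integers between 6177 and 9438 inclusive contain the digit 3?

The integers in [6177, 9438] that contain the digit 3: 6183, 6193, 6203, 6213, 6223, 6230, …, 9437, 9438.
946 qualify.

946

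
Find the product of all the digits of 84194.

1152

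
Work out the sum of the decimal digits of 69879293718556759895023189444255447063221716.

218

6+9+8+7+9+2+9+3+7+1+8+5+5+6+7+5+9+8+9+5+0+2+3+1+8+9+4+4+4+2+5+5+4+4+7+0+6+3+2+2+1+7+1+6 = 218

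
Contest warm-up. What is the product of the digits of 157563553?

236250

1×5×7×5×6×3×5×5×3 = 236250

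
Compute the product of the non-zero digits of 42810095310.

4×2×8×1×9×5×3×1 = 8640

8640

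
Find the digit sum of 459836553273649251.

4+5+9+8+3+6+5+5+3+2+7+3+6+4+9+2+5+1 = 87

87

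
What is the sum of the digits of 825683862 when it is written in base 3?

18

825683862 in base 3 is 2010112200002022210.
Digit sum: 2+0+1+0+1+1+2+2+0+0+0+0+2+0+2+2+2+1+0 = 18.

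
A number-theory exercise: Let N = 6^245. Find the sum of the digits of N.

855

6^245 = 44366620004754287510154889221530243247003948897358705192665052147678611985891872318962635984551834727387290035707630949012084737441228974340822668003246617033267718797599012230988480408190976
Sum of its 191 digits: 855.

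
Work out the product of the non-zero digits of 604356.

2160

6×4×3×5×6 = 2160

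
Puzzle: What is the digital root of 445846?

4

4+4+5+8+4+6 = 31
3+1 = 4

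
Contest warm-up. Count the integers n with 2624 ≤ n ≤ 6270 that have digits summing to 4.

4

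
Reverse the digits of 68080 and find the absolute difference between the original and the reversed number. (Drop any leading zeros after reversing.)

59994

Reverse of 68080 is 8086.
|68080 − 8086| = 59994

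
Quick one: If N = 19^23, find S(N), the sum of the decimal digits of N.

145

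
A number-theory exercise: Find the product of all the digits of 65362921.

6×5×3×6×2×9×2×1 = 19440

19440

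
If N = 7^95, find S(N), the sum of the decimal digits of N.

364

7^95 = 192448176927753792547429509674553270117046659064950639670012217016224874137973943
Sum of its 81 digits: 364.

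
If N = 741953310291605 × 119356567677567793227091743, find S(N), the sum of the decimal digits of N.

180

741953310291605 × 119356567677567793227091743 = 88557000493415408851853456736505417717515
Sum of its 41 digits: 180.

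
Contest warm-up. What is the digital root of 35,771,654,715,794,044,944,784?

7

3+5+7+7+1+6+5+4+7+1+5+7+9+4+0+4+4+9+4+4+7+8+4 = 115
1+1+5 = 7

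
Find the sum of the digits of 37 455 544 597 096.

73

3+7+4+5+5+5+4+4+5+9+7+0+9+6 = 73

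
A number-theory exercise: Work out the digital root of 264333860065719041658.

6

2+6+4+3+3+3+8+6+0+0+6+5+7+1+9+0+4+1+6+5+8 = 87
8+7 = 15
1+5 = 6
(Equivalently, 264333860065719041658 mod 9 = 6.)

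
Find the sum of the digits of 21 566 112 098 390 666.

2+1+5+6+6+1+1+2+0+9+8+3+9+0+6+6+6 = 71

71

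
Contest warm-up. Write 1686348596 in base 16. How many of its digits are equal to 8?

1686348596 in base 16 is 6483A334.
The digit 8 appears 1 time.

1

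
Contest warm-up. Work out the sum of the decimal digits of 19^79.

496

19^79 = 105083486919184559783716879606324584796844551178384677533033827908602127625096227646841739567639241179
Sum of its 102 digits: 496.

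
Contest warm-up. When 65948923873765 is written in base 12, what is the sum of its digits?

42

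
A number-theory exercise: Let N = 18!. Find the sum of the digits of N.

54

18! = 6402373705728000
Sum of its 16 digits: 54.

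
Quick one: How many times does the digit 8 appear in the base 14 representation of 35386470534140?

1

35386470534140 in base 14 is 8A4A001042CC.
The digit 8 appears 1 time.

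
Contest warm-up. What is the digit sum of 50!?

216

50! = 30414093201713378043612608166064768844377641568960512000000000000
Sum of its 65 digits: 216.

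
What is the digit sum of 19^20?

19^20 = 37589973457545958193355601
Sum of its 26 digits: 136.

136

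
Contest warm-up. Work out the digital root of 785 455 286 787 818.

8

7+8+5+4+5+5+2+8+6+7+8+7+8+1+8 = 89
8+9 = 17
1+7 = 8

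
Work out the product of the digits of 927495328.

1088640

9×2×7×4×9×5×3×2×8 = 1088640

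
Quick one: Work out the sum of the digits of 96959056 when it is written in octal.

96959056 in base 8 is 561675120.
Digit sum: 5+6+1+6+7+5+1+2+0 = 33.

33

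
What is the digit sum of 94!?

549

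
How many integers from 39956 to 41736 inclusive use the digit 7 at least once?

455

The integers in [39956, 41736] that use the digit 7 at least once: 39957, 39967, 39970, 39971, 39972, 39973, …, 41735, 41736.
455 qualify.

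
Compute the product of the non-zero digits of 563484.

5×6×3×4×8×4 = 11520

11520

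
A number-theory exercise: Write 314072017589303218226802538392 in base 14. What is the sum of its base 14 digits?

207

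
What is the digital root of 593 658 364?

4

5+9+3+6+5+8+3+6+4 = 49
4+9 = 13
1+3 = 4
(Equivalently, 593 658 364 mod 9 = 4.)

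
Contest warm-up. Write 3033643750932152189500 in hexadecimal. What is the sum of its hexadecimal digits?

3033643750932152189500 in base 16 is A47443A68A1286023C.
Digit sum: 10+4+7+4+4+3+10+6+8+10+1+2+8+6+0+2+3+12 = 100.

100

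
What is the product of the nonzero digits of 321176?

3×2×1×1×7×6 = 252

252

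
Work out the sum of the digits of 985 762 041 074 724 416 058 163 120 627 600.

9+8+5+7+6+2+0+4+1+0+7+4+7+2+4+4+1+6+0+5+8+1+6+3+1+2+0+6+2+7+6+0+0 = 124

124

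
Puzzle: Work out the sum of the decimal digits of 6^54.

171

6^54 = 1047532535594334222593508922191671036215296
Sum of its 43 digits: 171.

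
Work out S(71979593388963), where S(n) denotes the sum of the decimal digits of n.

7+1+9+7+9+5+9+3+3+8+8+9+6+3 = 87

87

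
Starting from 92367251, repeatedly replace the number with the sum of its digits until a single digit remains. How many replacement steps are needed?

2

92367251 → 35 → 8 (2 steps)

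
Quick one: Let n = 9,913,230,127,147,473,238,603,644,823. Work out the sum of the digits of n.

112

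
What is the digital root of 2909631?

2+9+0+9+6+3+1 = 30
3+0 = 3

3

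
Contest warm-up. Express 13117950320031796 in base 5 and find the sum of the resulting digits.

13117950320031796 in base 5 is 102223343444223412004141.
Digit sum: 1+0+2+2+2+3+3+4+3+4+4+4+2+2+3+4+1+2+0+0+4+1+4+1 = 56.

56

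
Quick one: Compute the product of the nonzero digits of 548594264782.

154828800

5×4×8×5×9×4×2×6×4×7×8×2 = 154828800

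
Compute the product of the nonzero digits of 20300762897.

254016

2×3×7×6×2×8×9×7 = 254016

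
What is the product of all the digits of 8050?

0

8×0×5×0 = 0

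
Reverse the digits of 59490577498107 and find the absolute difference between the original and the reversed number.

Reverse of 59490577498107 is 70189477509495.
|59490577498107 − 70189477509495| = 10698900011388

10698900011388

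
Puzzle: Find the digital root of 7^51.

1

The digital root of n equals n mod 9 (or 9 when 9 | n), so we need 7^51 mod 9.
7^51 ≡ 1 (mod 9), so the digital root is 1.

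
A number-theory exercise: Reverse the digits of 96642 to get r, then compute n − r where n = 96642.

Reverse of 96642 is 24669.
96642 − 24669 = 71973

71973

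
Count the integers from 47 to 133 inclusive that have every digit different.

66

The integers in [47, 133] that have every digit different: 47, 48, 49, 50, 51, 52, …, 130, 132.
66 qualify.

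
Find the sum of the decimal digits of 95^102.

95^102 = 5343277621351457998339780806368861055769982183807840959419796575508461212545622684562104925324480234834522013565677131881349207378331285313831932676756467475429925040320000562132918275892734527587890625
Sum of its 202 digits: 910.

910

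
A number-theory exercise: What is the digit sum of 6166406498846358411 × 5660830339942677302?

180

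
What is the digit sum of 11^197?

11^197 = 14267864497405095733447186055252564542342841773177143862714135658180034907347777165669887803105397864865425849164839252403783522440199784387682878619338889847653926337839652018288271666135359988487083372571
Sum of its 206 digits: 1004.

1004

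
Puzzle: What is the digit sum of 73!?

315

73! = 4470115461512684340891257138125051110076800700282905015819080092370422104067183317016903680000000000000000
Sum of its 106 digits: 315.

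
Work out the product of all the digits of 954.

9×5×4 = 180

180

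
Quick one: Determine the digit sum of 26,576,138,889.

63

2+6+5+7+6+1+3+8+8+8+9 = 63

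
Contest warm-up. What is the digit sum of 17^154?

17^154 = 3084138638419616771041128889068248788718084782398821996815381216310925077717325514664514353959865789440333249527181437530091732483135568414196019358970549107574791117773006523112769520045729
Sum of its 190 digits: 856.

856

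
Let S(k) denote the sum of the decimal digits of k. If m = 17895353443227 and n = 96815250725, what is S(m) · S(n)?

S(17895353443227) = 1+7+8+9+5+3+5+3+4+4+3+2+2+7 = 63.
S(96815250725) = 9+6+8+1+5+2+5+0+7+2+5 = 50.
63 · 50 = 3150.

3150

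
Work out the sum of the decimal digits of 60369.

24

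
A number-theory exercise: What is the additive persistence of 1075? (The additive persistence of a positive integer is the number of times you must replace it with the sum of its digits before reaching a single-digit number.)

2

1075 → 13 → 4 (2 steps)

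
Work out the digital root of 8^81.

8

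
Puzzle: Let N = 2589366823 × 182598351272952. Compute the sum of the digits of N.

96

2589366823 × 182598351272952 = 472814112720681726071496
Sum of its 24 digits: 96.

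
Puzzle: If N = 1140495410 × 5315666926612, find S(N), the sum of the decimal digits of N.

107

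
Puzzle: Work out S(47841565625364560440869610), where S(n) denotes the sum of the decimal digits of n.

4+7+8+4+1+5+6+5+6+2+5+3+6+4+5+6+0+4+4+0+8+6+9+6+1+0 = 115

115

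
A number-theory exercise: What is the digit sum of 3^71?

180

3^71 = 7509466514979724803946715958257547
Sum of its 34 digits: 180.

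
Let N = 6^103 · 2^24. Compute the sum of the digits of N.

387

6^103 · 2^24 = 2367547415269206971090376131397023514258433547587584824236160283598370500452875193286656
Sum of its 88 digits: 387.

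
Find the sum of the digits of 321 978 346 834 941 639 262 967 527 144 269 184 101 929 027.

206

3+2+1+9+7+8+3+4+6+8+3+4+9+4+1+6+3+9+2+6+2+9+6+7+5+2+7+1+4+4+2+6+9+1+8+4+1+0+1+9+2+9+0+2+7 = 206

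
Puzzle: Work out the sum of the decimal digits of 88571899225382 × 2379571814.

109

88571899225382 × 2379571814 = 210763194909167440582948
Sum of its 24 digits: 109.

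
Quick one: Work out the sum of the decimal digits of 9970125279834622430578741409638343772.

171

9+9+7+0+1+2+5+2+7+9+8+3+4+6+2+2+4+3+0+5+7+8+7+4+1+4+0+9+6+3+8+3+4+3+7+7+2 = 171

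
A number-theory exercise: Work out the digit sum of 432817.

4+3+2+8+1+7 = 25

25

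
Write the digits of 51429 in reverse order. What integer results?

Reversing 51429 gives 92415.

92415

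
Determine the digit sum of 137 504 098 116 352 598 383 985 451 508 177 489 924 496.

206

1+3+7+5+0+4+0+9+8+1+1+6+3+5+2+5+9+8+3+8+3+9+8+5+4+5+1+5+0+8+1+7+7+4+8+9+9+2+4+4+9+6 = 206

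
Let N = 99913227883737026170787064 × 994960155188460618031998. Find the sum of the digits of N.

243

99913227883737026170787064 × 994960155188460618031998 = 99409680720583022214666289236887440991258396473872
Sum of its 50 digits: 243.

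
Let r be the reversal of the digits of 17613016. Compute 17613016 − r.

-43418655

Reverse of 17613016 is 61031671.
17613016 − 61031671 = -43418655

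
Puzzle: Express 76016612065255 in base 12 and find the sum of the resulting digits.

70

76016612065255 in base 12 is 86386416A9207.
Digit sum: 8+6+3+8+6+4+1+6+10+9+2+0+7 = 70.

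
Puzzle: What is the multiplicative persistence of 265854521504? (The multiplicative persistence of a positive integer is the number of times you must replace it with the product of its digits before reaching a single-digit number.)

265854521504 → 0 (1 step)

1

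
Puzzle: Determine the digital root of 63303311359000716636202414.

7

6+3+3+0+3+3+1+1+3+5+9+0+0+0+7+1+6+6+3+6+2+0+2+4+1+4 = 79
7+9 = 16
1+6 = 7
(Equivalently, 63303311359000716636202414 mod 9 = 7.)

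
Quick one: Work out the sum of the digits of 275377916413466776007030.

2+7+5+3+7+7+9+1+6+4+1+3+4+6+6+7+7+6+0+0+7+0+3+0 = 101

101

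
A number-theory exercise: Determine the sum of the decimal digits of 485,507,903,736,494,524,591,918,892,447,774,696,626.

4+8+5+5+0+7+9+0+3+7+3+6+4+9+4+5+2+4+5+9+1+9+1+8+8+9+2+4+4+7+7+7+4+6+9+6+6+2+6 = 205

205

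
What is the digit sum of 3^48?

117

3^48 = 79766443076872509863361
Sum of its 23 digits: 117.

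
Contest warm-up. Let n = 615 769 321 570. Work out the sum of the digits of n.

52

6+1+5+7+6+9+3+2+1+5+7+0 = 52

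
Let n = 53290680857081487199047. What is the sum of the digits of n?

5+3+2+9+0+6+8+0+8+5+7+0+8+1+4+8+7+1+9+9+0+4+7 = 111

111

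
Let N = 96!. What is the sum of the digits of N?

648

96! = 991677934870949689209571401541893801158183648651267795444376054838492222809091499987689476037000748982075094738965754305639874560000000000000000000000
Sum of its 150 digits: 648.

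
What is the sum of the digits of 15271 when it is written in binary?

10

15271 in base 2 is 11101110100111.
Digit sum: 1+1+1+0+1+1+1+0+1+0+0+1+1+1 = 10.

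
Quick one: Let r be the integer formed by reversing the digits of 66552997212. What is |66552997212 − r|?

Reverse of 66552997212 is 21279925566.
|66552997212 − 21279925566| = 45273071646

45273071646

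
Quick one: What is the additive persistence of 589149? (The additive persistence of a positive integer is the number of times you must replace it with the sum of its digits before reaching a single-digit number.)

2

589149 → 36 → 9 (2 steps)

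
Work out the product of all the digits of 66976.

13608

6×6×9×7×6 = 13608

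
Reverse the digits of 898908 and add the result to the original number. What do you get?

Reverse of 898908 is 809898.
898908 + 809898 = 1708806

1708806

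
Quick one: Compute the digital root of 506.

2

5+0+6 = 11
1+1 = 2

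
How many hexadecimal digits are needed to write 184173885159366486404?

184173885159366486404 in base 16 is 9FBED14C1E3A06984, which has 17 digits.

17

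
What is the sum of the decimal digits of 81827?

8+1+8+2+7 = 26

26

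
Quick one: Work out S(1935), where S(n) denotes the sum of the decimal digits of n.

1+9+3+5 = 18

18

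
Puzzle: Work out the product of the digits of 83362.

8×3×3×6×2 = 864

864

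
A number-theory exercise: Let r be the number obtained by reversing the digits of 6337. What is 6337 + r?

Reverse of 6337 is 7336.
6337 + 7336 = 13673

13673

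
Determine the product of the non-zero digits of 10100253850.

1200

1×1×2×5×3×8×5 = 1200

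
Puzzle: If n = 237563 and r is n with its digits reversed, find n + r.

Reverse of 237563 is 365732.
237563 + 365732 = 603295

603295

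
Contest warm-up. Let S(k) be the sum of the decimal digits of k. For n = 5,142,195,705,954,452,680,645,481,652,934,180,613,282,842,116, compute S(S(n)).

12

First digit sum: 192.
1+9+2 = 12.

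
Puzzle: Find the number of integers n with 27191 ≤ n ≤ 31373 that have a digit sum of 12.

The integers in [27191, 31373] that have a digit sum of 12: 27201, 27210, 27300, 28002, 28011, 28020, …, 31341, 31350.
97 qualify.

97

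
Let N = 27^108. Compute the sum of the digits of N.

693

27^108 = 38662196978715633273404758790074316960214213096178319621856934259807530937321861485192508542873470637501160980081794035970219670238407078788135931371782481
Sum of its 155 digits: 693.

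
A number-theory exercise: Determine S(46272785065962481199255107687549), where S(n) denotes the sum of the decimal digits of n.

160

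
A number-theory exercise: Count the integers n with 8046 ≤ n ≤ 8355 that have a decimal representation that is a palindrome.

3

The integers in [8046, 8355] that have a decimal representation that is a palindrome: 8118, 8228, 8338.
3 qualify.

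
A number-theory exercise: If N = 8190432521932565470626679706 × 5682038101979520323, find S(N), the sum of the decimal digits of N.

187

8190432521932565470626679706 × 5682038101979520323 = 46538349661313050266170881550622370624038665038
Sum of its 47 digits: 187.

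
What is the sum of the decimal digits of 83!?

83! = 39455239697206586511897471180120610571436503407643446275224357528369751562996629334879591940103770870906880000000000000000000
Sum of its 125 digits: 486.

486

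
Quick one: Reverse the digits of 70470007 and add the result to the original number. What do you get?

140477414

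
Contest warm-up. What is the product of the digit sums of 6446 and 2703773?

S(6446) = 6+4+4+6 = 20.
S(2703773) = 2+7+0+3+7+7+3 = 29.
20 · 29 = 580.

580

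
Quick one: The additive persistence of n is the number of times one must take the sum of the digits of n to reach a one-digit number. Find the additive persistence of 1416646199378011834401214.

3

1416646199378011834401214 → 94 → 13 → 4 (3 steps)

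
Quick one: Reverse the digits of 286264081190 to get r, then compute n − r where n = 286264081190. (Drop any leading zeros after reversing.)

Reverse of 286264081190 is 91180462682.
286264081190 − 91180462682 = 195083618508

195083618508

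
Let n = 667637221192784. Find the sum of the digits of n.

71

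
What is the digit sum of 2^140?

202

2^140 = 1393796574908163946345982392040522594123776
Sum of its 43 digits: 202.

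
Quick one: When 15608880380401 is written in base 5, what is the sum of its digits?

15608880380401 in base 5 is 4021213441334133101.
Digit sum: 4+0+2+1+2+1+3+4+4+1+3+3+4+1+3+3+1+0+1 = 41.

41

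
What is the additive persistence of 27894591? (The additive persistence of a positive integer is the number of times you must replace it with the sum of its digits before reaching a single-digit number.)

27894591 → 45 → 9 (2 steps)

2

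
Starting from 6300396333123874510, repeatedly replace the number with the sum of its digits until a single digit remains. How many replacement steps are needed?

3

6300396333123874510 → 67 → 13 → 4 (3 steps)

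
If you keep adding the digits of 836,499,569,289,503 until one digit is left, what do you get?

5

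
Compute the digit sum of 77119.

25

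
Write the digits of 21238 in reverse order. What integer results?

83212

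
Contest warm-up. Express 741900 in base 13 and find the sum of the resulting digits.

48

741900 in base 13 is 1CC8C3.
Digit sum: 1+12+12+8+12+3 = 48.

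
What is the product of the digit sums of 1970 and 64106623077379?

1037

S(1970) = 1+9+7+0 = 17.
S(64106623077379) = 6+4+1+0+6+6+2+3+0+7+7+3+7+9 = 61.
17 · 61 = 1037.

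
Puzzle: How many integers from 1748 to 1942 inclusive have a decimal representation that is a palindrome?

2

The integers in [1748, 1942] that have a decimal representation that is a palindrome: 1771, 1881.
2 qualify.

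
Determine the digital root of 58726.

5+8+7+2+6 = 28
2+8 = 10
1+0 = 1
(Equivalently, 58726 mod 9 = 1.)

1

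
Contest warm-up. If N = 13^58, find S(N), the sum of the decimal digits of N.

301

13^58 = 40617616406773309930154634339905725588976750479274358606191163529
Sum of its 65 digits: 301.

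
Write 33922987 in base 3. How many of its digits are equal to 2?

33922987 in base 3 is 2100211110120221.
The digit 2 appears 5 times.

5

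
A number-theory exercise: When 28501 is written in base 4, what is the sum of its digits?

28501 in base 4 is 12331111.
Digit sum: 1+2+3+3+1+1+1+1 = 13.

13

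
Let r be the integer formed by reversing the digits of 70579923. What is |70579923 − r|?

Reverse of 70579923 is 32997507.
|70579923 − 32997507| = 37582416

37582416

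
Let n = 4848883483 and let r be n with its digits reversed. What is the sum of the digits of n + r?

Reversal of 4848883483 is 3843888484; 4848883483 + 3843888484 = 8692771967.
Digit sum of 8692771967: 8+6+9+2+7+7+1+9+6+7 = 62.

62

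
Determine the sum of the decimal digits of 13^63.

325

13^63 = 15081036648520082563896904647966616571107944615701214429968535680172997
Sum of its 71 digits: 325.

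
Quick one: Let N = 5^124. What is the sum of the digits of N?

5^124 = 470197740328915003187494614888898271127466222708835008603500682511366903781890869140625
Sum of its 87 digits: 382.

382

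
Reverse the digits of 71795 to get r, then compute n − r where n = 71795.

Reverse of 71795 is 59717.
71795 − 59717 = 12078

12078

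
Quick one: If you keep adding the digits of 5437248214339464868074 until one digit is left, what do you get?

5+4+3+7+2+4+8+2+1+4+3+3+9+4+6+4+8+6+8+0+7+4 = 102
1+0+2 = 3

3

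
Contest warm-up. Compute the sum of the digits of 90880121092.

9+0+8+8+0+1+2+1+0+9+2 = 40

40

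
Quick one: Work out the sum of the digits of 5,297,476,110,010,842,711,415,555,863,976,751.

143

5+2+9+7+4+7+6+1+1+0+0+1+0+8+4+2+7+1+1+4+1+5+5+5+5+8+6+3+9+7+6+7+5+1 = 143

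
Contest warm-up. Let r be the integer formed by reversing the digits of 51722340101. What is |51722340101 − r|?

41618017386

Reverse of 51722340101 is 10104322715.
|51722340101 − 10104322715| = 41618017386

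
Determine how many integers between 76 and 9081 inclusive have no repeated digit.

4751

The integers in [76, 9081] that have no repeated digit: 76, 78, 79, 80, 81, 82, …, 9078, 9081.
4751 qualify.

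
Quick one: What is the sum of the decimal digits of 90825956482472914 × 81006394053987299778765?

150

90825956482472914 × 81006394053987299778765 = 7357483221149503106124445467592304871210
Sum of its 40 digits: 150.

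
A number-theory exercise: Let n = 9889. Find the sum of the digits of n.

9+8+8+9 = 34

34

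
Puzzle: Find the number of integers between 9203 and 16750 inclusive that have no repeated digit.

The integers in [9203, 16750] that have no repeated digit: 9203, 9204, 9205, 9206, 9207, 9208, …, 16749, 16750.
2306 qualify.

2306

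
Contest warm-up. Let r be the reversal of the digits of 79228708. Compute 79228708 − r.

Reverse of 79228708 is 80782297.
79228708 − 80782297 = -1553589

-1553589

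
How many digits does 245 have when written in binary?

8

245 in base 2 is 11110101, which has 8 digits.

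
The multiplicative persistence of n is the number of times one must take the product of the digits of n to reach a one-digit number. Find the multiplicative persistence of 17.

1

17 → 7 (1 step)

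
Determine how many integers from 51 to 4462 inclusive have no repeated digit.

2428

The integers in [51, 4462] that have no repeated digit: 51, 52, 53, 54, 56, 57, …, 4397, 4398.
2428 qualify.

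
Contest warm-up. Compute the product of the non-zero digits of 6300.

6×3 = 18

18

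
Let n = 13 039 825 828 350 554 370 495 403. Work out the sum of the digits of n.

1+3+0+3+9+8+2+5+8+2+8+3+5+0+5+5+4+3+7+0+4+9+5+4+0+3 = 106

106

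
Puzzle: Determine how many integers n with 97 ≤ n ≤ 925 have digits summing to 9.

The integers in [97, 925] that have digits summing to 9: 108, 117, 126, 135, 144, 153, …, 810, 900.
45 qualify.

45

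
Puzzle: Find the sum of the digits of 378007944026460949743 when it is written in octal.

378007944026460949743 in base 8 is 50767517745076474506357.
Digit sum: 5+0+7+6+7+5+1+7+7+4+5+0+7+6+4+7+4+5+0+6+3+5+7 = 108.

108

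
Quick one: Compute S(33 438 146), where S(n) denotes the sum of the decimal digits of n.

32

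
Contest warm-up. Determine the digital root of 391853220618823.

7

3+9+1+8+5+3+2+2+0+6+1+8+8+2+3 = 61
6+1 = 7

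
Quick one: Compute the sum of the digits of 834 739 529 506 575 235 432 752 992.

131

8+3+4+7+3+9+5+2+9+5+0+6+5+7+5+2+3+5+4+3+2+7+5+2+9+9+2 = 131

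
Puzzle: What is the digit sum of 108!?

666

108! = 1324641819451828974499891837121832599810209360673358065686551152497461815091591578895743130235002378688844343005686404521144382704205360039762937774080000000000000000000000000
Sum of its 175 digits: 666.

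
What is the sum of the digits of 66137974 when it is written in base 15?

66137974 in base 15 is 5C16684.
Digit sum: 5+12+1+6+6+8+4 = 42.

42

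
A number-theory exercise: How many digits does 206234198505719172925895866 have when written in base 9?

28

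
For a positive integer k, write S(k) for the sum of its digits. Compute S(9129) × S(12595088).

S(9129) = 9+1+2+9 = 21.
S(12595088) = 1+2+5+9+5+0+8+8 = 38.
21 · 38 = 798.

798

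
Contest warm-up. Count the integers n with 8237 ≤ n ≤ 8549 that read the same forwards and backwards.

2

The integers in [8237, 8549] that read the same forwards and backwards: 8338, 8448.
2 qualify.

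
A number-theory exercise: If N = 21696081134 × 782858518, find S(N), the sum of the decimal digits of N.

107

21696081134 × 782858518 = 16984961922970999412
Sum of its 20 digits: 107.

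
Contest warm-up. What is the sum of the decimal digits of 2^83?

2^83 = 9671406556917033397649408
Sum of its 25 digits: 122.

122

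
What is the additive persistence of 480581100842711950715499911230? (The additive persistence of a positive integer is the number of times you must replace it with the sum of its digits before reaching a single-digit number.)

480581100842711950715499911230 → 115 → 7 (2 steps)

2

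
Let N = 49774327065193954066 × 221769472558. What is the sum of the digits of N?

136

49774327065193954066 × 221769472558 = 11038426260177447273187299520828
Sum of its 32 digits: 136.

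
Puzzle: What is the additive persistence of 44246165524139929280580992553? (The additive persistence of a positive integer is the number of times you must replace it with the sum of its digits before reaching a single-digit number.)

2

44246165524139929280580992553 → 132 → 6 (2 steps)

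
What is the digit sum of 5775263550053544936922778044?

127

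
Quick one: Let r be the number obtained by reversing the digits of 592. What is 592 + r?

Reverse of 592 is 295.
592 + 295 = 887

887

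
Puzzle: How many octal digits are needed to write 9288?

5

9288 in base 8 is 22110, which has 5 digits.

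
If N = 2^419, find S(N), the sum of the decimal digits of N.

572

2^419 = 1353842624082429130653522550851115089568572790710847937094960732721983060451965636249987502980536903367866802227247837807116288
Sum of its 127 digits: 572.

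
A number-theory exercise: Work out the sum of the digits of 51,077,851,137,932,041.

64

5+1+0+7+7+8+5+1+1+3+7+9+3+2+0+4+1 = 64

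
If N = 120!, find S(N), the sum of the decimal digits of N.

120! = 6689502913449127057588118054090372586752746333138029810295671352301633557244962989366874165271984981308157637893214090552534408589408121859898481114389650005964960521256960000000000000000000000000000
Sum of its 199 digits: 783.

783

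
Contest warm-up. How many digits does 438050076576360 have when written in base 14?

13

438050076576360 in base 14 is 7A25A45C18B7A, which has 13 digits.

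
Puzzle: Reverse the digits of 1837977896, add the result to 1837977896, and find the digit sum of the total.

Reversal of 1837977896 is 6987797381; 1837977896 + 6987797381 = 8825775277.
Digit sum of 8825775277: 8+8+2+5+7+7+5+2+7+7 = 58.

58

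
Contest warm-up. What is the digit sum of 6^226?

765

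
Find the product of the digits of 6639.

972

6×6×3×9 = 972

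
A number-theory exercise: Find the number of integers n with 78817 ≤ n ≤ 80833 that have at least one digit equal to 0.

The integers in [78817, 80833] that have at least one digit equal to 0: 78820, 78830, 78840, 78850, 78860, 78870, …, 80832, 80833.
1132 qualify.

1132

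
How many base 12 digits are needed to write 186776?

5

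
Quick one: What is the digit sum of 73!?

73! = 4470115461512684340891257138125051110076800700282905015819080092370422104067183317016903680000000000000000
Sum of its 106 digits: 315.

315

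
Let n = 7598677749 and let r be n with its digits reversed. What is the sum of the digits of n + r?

48

Reversal of 7598677749 is 9477768957; 7598677749 + 9477768957 = 17076446706.
Digit sum of 17076446706: 1+7+0+7+6+4+4+6+7+0+6 = 48.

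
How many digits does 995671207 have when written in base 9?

995671207 in base 9 is 2511470111, which has 10 digits.

10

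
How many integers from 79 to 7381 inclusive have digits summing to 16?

531

The integers in [79, 7381] that have digits summing to 16: 79, 88, 97, 169, 178, 187, …, 7351, 7360.
531 qualify.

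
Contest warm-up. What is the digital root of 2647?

1

2+6+4+7 = 19
1+9 = 10
1+0 = 1
(Equivalently, 2647 mod 9 = 1.)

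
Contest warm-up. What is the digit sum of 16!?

16! = 20922789888000
Sum of its 14 digits: 63.

63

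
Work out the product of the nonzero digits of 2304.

2×3×4 = 24

24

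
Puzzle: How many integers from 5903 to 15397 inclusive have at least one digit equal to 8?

3262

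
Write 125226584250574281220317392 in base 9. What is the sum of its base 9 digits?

112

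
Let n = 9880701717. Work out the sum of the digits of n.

48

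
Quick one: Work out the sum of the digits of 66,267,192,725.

6+6+2+6+7+1+9+2+7+2+5 = 53

53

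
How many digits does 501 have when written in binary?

9

501 in base 2 is 111110101, which has 9 digits.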